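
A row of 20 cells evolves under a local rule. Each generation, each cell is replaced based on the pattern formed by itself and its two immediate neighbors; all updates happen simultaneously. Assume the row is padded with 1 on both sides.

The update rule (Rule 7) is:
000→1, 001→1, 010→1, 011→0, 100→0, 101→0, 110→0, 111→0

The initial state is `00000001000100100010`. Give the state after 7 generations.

generation 1: 01111111011101101110
generation 2: 00000000000000000000
generation 3: 01111111111111111111
generation 4: 00000000000000000000  (repeats generation 2; period 2)
generation 7: 01111111111111111111

01111111111111111111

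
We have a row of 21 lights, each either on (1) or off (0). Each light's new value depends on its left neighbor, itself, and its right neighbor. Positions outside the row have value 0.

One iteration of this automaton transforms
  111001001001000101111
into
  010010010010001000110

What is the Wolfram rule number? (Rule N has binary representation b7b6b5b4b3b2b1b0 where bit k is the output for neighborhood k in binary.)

130

position 1: 111 → 1  (bit 7 = 1)
position 2: 110 → 0  (bit 6 = 0)
position 16: 101 → 0  (bit 5 = 0)
position 3: 100 → 0  (bit 4 = 0)
position 0: 011 → 0  (bit 3 = 0)
position 5: 010 → 0  (bit 2 = 0)
position 4: 001 → 1  (bit 1 = 1)
position 13: 000 → 0  (bit 0 = 0)
bits b7..b0 = 10000010 = 130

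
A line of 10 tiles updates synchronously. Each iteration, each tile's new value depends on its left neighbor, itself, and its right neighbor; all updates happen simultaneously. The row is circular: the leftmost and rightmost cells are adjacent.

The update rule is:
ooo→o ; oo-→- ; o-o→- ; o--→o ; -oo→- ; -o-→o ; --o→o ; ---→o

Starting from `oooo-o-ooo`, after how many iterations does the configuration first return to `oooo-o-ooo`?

iteration 1: ooo--o--oo
iteration 2: oo-ooooo-o
iteration 3: o---ooo---
iteration 4: oooo-o-ooo

4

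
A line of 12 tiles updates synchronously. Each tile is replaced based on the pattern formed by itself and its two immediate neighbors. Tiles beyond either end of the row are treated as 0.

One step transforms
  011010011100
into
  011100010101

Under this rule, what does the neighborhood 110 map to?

At position 2 the neighborhood is 110; the next row has 1 there.

1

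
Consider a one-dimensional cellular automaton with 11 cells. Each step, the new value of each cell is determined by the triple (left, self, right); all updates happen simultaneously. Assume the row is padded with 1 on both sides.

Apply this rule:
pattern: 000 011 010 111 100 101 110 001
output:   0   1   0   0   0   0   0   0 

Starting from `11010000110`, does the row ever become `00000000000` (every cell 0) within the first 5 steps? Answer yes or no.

00000000100
00000000000
all cells are 0 at step 2

yes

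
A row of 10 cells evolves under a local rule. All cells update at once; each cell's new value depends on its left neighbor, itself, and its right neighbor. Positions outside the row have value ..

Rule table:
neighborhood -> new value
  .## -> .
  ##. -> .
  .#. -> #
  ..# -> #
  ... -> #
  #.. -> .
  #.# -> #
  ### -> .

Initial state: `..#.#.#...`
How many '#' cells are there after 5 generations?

generation 1: #######.##
generation 2: .......#..
generation 3: ########.#
generation 4: ........##
generation 5: ########..
count of #: 8

8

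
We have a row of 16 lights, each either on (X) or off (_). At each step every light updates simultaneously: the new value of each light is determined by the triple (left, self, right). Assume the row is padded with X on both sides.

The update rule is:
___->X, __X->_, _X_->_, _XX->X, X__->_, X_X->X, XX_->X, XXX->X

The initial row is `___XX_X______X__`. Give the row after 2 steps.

_X_XXX__XXXX____
X_XXXX__XXXX_XX_

X_XXXX__XXXX_XX_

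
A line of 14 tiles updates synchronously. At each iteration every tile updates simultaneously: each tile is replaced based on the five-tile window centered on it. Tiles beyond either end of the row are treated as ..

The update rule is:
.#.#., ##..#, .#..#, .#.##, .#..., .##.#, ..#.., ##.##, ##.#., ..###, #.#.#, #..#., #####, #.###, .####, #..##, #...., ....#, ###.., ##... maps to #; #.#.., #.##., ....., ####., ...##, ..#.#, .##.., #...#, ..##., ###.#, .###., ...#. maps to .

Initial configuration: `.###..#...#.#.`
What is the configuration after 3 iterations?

#.##..#..#..##

.#.#####...#.#
..####.##...#.
#.##..#..#..##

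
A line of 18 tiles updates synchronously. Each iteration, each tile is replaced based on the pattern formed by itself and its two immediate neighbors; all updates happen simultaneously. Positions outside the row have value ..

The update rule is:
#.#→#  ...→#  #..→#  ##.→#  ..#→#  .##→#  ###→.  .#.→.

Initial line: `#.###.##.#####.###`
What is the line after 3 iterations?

iteration 1: .##.######...###.#
iteration 2: #####....#####.##.
iteration 3: #...######...#####

#...######...#####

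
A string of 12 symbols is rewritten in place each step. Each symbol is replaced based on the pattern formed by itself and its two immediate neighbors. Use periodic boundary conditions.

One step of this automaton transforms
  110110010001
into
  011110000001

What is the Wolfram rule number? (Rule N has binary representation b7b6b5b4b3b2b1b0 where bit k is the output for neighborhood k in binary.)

position 0: 111 → 0  (bit 7 = 0)
position 1: 110 → 1  (bit 6 = 1)
position 2: 101 → 1  (bit 5 = 1)
position 5: 100 → 0  (bit 4 = 0)
position 3: 011 → 1  (bit 3 = 1)
position 7: 010 → 0  (bit 2 = 0)
position 6: 001 → 0  (bit 1 = 0)
position 9: 000 → 0  (bit 0 = 0)
bits b7..b0 = 01101000 = 104

104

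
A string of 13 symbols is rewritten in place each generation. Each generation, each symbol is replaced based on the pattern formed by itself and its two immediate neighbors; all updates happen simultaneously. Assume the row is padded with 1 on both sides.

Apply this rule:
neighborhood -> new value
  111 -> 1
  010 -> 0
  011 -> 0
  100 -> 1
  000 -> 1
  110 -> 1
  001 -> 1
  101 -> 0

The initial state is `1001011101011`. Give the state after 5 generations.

1111111100110

generation 1: 1110001100001
generation 2: 1111110111110
generation 3: 1111110011110
generation 4: 1111111101110
generation 5: 1111111100110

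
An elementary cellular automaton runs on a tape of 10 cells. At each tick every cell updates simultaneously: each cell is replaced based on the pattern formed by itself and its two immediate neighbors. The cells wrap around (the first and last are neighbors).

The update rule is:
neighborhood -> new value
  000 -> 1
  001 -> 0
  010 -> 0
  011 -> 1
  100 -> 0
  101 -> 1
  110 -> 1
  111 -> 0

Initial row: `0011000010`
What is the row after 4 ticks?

1011011000
0111111010
0100001100
0001101101

0001101101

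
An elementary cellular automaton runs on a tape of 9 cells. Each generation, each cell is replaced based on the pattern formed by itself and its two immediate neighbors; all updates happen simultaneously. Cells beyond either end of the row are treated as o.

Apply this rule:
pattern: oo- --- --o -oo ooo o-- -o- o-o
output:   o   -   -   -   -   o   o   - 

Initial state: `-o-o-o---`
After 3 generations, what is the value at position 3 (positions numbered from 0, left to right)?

o

-o-o-oo--
-o-o--oo-
-o-oo--o-
position 3 holds o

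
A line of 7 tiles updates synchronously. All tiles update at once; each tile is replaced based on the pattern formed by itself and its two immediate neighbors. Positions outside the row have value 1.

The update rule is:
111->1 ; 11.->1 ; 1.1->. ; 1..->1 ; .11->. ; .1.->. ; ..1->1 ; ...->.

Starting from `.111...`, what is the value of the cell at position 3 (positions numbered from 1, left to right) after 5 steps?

..111.1
11.11..
11..111
1111.11
1111..1
position 3 holds 1

1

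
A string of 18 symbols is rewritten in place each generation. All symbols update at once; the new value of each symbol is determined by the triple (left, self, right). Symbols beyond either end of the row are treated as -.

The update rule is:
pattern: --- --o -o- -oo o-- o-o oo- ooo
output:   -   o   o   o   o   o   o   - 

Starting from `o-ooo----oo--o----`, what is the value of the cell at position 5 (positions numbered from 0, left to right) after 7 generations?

generation 1: ooo-oo--ooooooo---
generation 2: o-ooooooo-----oo--
generation 3: ooo-----oo---oooo-
generation 4: o-oo---oooo-oo--oo
generation 5: ooooo-oo--oooooooo
generation 6: o---ooooooo------o
generation 7: oo-oo-----oo----oo
position 5 holds -

-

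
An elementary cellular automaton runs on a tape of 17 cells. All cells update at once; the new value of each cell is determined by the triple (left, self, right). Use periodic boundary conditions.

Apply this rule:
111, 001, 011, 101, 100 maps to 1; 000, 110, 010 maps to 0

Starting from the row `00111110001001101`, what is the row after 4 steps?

11101010111010111

11111101010111010
11111010101110101
11110101011101011
11101010111010111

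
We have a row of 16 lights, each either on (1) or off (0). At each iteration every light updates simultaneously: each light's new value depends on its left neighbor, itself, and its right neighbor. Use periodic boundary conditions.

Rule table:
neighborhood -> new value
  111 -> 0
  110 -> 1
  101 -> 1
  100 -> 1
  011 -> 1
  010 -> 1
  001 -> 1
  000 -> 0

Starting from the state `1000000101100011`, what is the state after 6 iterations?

1100001111110110
1110011000011111
0011111100110000
0110000111111000
1111001100001100
1001111110011111

1001111110011111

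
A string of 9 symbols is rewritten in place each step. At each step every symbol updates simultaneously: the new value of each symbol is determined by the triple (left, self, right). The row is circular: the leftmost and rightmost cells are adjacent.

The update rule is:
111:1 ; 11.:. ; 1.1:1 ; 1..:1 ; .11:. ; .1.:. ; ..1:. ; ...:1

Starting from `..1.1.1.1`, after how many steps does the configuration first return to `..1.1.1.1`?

step 1: 1..1.1.1.
step 2: .1..1.1.1
step 3: 1.1..1.1.
step 4: .1.1..1.1
step 5: 1.1.1..1.
step 6: .1.1.1..1
step 7: 1.1.1.1..
step 8: .1.1.1.1.
step 9: ..1.1.1.1

9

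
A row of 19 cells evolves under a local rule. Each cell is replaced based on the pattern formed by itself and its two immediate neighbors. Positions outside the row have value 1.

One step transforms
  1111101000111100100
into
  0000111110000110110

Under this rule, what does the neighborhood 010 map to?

1

At position 6 the neighborhood is 010; the next row has 1 there.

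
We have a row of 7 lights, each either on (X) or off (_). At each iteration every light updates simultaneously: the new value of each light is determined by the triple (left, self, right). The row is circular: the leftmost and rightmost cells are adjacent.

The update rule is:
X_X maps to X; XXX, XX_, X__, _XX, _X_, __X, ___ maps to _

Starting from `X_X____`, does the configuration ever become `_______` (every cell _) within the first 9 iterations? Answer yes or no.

iteration 1: _X_____
iteration 2: _______
all cells are _ at iteration 2

yes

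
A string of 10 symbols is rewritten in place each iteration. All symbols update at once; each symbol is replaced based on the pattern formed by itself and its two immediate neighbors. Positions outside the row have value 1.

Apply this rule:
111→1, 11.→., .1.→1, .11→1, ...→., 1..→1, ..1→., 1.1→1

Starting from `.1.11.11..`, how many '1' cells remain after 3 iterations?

8

iteration 1: 1111.11.1.
iteration 2: 111.11.111
iteration 3: 11.11.1111
count of 1: 8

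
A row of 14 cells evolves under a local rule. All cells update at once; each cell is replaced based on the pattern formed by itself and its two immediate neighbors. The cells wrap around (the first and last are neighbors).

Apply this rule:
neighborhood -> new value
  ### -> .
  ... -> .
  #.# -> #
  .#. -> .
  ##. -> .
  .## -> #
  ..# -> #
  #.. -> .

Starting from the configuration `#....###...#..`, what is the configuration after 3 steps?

step 1: ....##....#..#
step 2: ...##....#..#.
step 3: ..##....#..#..

..##....#..#..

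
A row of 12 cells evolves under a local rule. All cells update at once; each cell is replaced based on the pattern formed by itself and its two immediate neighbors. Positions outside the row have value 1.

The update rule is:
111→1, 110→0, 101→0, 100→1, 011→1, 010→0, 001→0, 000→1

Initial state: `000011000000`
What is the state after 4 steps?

001100110000

111010111110
110000111100
101110111010
001100110000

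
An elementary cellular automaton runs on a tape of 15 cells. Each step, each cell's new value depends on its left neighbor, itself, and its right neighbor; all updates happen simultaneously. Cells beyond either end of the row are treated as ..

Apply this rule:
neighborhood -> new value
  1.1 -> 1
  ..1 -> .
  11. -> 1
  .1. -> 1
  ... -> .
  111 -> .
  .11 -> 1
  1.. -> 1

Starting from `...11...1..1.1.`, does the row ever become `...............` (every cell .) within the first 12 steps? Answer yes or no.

no

step 1: ...111..11.1111
step 2: ...1.11.1111..1
step 3: ...111111..11.1
step 4: ...1....11.1111
step 5: ...11...1111..1
step 6: ...111..1..11.1
step 7: ...1.11.11.1111
step 8: ...111111111..1
step 9: ...1.......11.1
step 10: ...11......1111
step 11: ...111.....1..1
step 12: ...1.11....11.1
step 12 is ...1.11....11.1, still not uniform .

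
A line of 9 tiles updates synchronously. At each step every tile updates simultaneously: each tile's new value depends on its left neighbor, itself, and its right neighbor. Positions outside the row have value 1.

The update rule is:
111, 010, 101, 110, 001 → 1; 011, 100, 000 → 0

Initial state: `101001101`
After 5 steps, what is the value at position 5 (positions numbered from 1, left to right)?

1

111010110
111111011
111111101
111111110
111111111
position 5 holds 1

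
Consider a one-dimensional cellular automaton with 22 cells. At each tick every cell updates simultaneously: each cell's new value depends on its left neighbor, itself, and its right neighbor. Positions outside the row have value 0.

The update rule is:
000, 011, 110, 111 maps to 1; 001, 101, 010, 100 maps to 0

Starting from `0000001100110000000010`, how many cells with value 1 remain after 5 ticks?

1111101100110111111000
1111101100110111111011
1111101100110111111011  (fixed point — unchanged through tick 5)
count of 1: 17

17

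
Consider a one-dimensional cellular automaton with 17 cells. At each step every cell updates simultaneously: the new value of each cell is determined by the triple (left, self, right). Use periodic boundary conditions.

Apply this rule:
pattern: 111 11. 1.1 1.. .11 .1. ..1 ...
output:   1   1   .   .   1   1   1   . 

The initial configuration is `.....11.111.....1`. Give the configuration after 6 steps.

.111111.111.11111

step 1: ....111.111....11
step 2: ...1111.111...111
step 3: ..11111.111..1111
step 4: .111111.111.11111
step 5: .111111.111.11111  (fixed point — unchanged through step 6)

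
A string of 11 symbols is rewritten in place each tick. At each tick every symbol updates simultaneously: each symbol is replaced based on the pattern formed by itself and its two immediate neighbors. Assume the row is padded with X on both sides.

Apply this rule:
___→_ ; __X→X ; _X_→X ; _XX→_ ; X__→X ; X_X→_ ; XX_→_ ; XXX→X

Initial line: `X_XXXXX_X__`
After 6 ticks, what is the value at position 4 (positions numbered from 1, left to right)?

___XXX__XXX
X_X_X_XX_XX
__X_X_____X
XXX_XX___X_
XX____X_XX_
X_X__XX____
position 4 holds _

_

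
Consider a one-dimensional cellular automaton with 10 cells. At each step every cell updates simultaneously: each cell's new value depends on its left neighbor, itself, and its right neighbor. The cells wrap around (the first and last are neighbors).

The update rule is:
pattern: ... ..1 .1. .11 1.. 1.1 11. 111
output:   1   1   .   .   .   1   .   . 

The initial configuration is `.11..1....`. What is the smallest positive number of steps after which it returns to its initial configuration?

1...1..111
..11..1...
11...1..11
...11..1..
111...1..1
....11..1.
1111...1..
.....11..1
.1111...1.
1.....11..
..1111...1
.1.....11.
1..1111...
..1.....11
.1..1111..
1..1.....1
..1..1111.
11..1.....
...1..1111
.11..1....

20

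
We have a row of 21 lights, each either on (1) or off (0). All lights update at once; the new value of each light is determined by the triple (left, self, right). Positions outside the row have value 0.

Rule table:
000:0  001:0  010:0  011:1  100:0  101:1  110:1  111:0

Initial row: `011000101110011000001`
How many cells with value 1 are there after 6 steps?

4

step 1: 011000011010011000000
step 2: 011000011100011000000
step 3: 011000010100011000000
step 4: 011000001000011000000
step 5: 011000000000011000000
step 6: 011000000000011000000
count of 1: 4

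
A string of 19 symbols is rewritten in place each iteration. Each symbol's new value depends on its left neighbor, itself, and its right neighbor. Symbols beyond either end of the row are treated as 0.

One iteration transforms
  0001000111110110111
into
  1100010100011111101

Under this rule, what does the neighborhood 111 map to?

At position 8 the neighborhood is 111; the next row has 0 there.

0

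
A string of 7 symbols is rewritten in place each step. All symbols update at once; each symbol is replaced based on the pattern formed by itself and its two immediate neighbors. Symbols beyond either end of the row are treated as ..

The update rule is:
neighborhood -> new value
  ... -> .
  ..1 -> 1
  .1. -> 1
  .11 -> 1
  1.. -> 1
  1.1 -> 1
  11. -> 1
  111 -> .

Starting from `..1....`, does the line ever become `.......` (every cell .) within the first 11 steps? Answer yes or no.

no

step 1: .111...
step 2: 11.11..
step 3: 111111.
step 4: 1....11
step 5: 11..111
step 6: 11111.1
step 7: 1...111
step 8: 11.11.1
step 9: 1111111
step 10: 1.....1
step 11: 11...11
step 11 is 11...11, still not uniform .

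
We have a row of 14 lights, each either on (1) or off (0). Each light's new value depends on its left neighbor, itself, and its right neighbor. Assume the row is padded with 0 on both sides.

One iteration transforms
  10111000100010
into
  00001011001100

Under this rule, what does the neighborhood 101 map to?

0

At position 1 the neighborhood is 101; the next row has 0 there.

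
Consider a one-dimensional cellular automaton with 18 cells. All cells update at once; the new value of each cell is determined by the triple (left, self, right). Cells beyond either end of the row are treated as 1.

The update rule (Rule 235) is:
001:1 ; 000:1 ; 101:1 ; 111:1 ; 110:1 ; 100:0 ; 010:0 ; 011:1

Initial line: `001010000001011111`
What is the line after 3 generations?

110011111111111111

010100111110111111
101001111111111111
110011111111111111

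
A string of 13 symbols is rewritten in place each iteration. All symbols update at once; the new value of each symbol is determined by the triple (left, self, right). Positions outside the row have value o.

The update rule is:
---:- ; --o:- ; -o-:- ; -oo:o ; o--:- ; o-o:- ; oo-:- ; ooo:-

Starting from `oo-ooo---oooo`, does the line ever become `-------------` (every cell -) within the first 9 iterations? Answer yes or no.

iteration 1: ---o-----o---
iteration 2: -------------
all cells are - at iteration 2

yes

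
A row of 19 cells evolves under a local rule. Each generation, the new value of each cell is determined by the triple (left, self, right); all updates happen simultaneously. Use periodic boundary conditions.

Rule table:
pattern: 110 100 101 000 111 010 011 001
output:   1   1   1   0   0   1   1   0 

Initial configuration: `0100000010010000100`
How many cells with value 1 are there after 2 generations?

12

generation 1: 0110000011011000110
generation 2: 0111000011111100111
count of 1: 12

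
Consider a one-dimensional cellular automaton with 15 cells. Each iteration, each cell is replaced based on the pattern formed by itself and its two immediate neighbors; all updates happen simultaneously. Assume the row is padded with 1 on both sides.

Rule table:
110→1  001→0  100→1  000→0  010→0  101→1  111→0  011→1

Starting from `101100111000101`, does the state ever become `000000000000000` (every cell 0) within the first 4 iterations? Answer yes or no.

no

111110101100011
000011011110010
100011110011001
110010011011101
iteration 4 is 110010011011101, still not uniform 0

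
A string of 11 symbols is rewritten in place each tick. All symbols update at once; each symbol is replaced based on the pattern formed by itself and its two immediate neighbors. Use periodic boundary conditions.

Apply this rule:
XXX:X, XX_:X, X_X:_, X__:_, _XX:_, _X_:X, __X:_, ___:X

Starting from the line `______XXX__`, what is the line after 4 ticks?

tick 1: XXXXX__XX_X
tick 2: XXXXX___X__
tick 3: _XXXX_X_X__
tick 4: __XXX_X_X_X

__XXX_X_X_X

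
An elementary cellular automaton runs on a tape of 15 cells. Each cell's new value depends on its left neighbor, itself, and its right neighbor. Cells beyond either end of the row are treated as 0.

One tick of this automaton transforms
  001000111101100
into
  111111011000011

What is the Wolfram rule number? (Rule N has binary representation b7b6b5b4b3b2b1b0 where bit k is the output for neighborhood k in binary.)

151

position 7: 111 → 1  (bit 7 = 1)
position 9: 110 → 0  (bit 6 = 0)
position 10: 101 → 0  (bit 5 = 0)
position 3: 100 → 1  (bit 4 = 1)
position 6: 011 → 0  (bit 3 = 0)
position 2: 010 → 1  (bit 2 = 1)
position 1: 001 → 1  (bit 1 = 1)
position 0: 000 → 1  (bit 0 = 1)
bits b7..b0 = 10010111 = 151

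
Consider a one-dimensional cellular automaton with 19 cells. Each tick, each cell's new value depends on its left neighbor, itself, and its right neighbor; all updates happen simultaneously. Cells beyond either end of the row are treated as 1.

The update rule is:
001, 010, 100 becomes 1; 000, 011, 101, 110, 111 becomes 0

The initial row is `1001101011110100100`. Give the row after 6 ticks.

0110000100110000000

0110001000000111111
0001011100001000000
1011000010011100001
0000100111100010010
1001111000010111110
0110000100110000000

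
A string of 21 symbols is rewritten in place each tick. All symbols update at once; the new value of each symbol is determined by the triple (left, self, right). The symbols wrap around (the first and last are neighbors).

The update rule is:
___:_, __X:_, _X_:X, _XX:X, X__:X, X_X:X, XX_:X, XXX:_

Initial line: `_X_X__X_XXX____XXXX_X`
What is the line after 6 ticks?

XXXXX_XXX_XX___X__XXX
____XXX_XXXXX__XX_X__
____X_XXX___XX_XXXXX_
____XXX_XX__XXXX___XX
X___X_XXXXX_X__XX__XX
XX__XXX___XXXX_XXX_X_

XX__XXX___XXXX_XXX_X_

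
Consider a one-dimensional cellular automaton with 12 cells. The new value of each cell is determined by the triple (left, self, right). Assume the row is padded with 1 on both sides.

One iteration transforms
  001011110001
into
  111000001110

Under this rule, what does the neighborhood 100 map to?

1

At position 0 the neighborhood is 100; the next row has 1 there.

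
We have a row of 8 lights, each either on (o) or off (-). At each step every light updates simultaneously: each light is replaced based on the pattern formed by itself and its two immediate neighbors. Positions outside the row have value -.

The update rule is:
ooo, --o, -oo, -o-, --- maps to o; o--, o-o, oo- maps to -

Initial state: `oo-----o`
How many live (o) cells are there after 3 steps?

5

o--ooooo
o-ooooo-
o-oooo--
count of o: 5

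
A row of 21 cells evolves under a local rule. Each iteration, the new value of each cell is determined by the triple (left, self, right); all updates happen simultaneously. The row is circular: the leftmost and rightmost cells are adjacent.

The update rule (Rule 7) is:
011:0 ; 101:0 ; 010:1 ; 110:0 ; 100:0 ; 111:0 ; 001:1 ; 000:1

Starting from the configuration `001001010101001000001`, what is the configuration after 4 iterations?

000000000101000000000

011011010101011011111
000000010101000000000
111111110101011111111
000000000101000000000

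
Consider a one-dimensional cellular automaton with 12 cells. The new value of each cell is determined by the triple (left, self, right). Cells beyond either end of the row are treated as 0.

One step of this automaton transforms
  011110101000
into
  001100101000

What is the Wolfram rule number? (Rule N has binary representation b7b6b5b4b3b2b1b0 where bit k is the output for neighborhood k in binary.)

position 2: 111 → 1  (bit 7 = 1)
position 4: 110 → 0  (bit 6 = 0)
position 5: 101 → 0  (bit 5 = 0)
position 9: 100 → 0  (bit 4 = 0)
position 1: 011 → 0  (bit 3 = 0)
position 6: 010 → 1  (bit 2 = 1)
position 0: 001 → 0  (bit 1 = 0)
position 10: 000 → 0  (bit 0 = 0)
bits b7..b0 = 10000100 = 132

132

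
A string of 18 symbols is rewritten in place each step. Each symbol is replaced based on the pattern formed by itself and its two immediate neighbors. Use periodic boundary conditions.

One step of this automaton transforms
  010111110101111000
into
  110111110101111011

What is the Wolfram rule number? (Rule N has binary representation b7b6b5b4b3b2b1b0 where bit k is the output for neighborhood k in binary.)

207

position 4: 111 → 1  (bit 7 = 1)
position 7: 110 → 1  (bit 6 = 1)
position 2: 101 → 0  (bit 5 = 0)
position 15: 100 → 0  (bit 4 = 0)
position 3: 011 → 1  (bit 3 = 1)
position 1: 010 → 1  (bit 2 = 1)
position 0: 001 → 1  (bit 1 = 1)
position 16: 000 → 1  (bit 0 = 1)
bits b7..b0 = 11001111 = 207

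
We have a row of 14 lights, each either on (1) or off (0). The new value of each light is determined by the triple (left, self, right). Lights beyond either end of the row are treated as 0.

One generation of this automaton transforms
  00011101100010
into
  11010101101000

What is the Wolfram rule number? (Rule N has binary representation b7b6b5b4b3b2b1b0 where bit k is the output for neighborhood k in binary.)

position 4: 111 → 0  (bit 7 = 0)
position 5: 110 → 1  (bit 6 = 1)
position 6: 101 → 0  (bit 5 = 0)
position 9: 100 → 0  (bit 4 = 0)
position 3: 011 → 1  (bit 3 = 1)
position 12: 010 → 0  (bit 2 = 0)
position 2: 001 → 0  (bit 1 = 0)
position 0: 000 → 1  (bit 0 = 1)
bits b7..b0 = 01001001 = 73

73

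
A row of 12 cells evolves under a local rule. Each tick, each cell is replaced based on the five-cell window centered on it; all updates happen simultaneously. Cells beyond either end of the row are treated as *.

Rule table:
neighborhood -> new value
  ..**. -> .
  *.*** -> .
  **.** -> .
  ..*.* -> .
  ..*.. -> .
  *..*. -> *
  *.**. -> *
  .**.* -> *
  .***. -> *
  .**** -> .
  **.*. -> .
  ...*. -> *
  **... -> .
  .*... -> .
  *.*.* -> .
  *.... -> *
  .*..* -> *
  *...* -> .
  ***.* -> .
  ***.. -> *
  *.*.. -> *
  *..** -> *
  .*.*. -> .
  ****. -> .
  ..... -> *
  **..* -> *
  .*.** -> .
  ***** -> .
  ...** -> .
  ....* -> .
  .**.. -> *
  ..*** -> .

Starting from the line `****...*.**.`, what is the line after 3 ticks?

**..**.**...

...*..*..**.
..*.**.**.*.
**..**.**...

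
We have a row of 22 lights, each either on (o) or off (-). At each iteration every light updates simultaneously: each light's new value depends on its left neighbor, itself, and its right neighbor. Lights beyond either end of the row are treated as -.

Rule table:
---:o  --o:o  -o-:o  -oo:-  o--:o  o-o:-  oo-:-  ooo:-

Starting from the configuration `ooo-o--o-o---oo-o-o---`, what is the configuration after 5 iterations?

----ooooooooo----ooooo

----oooo-oooo---o-oooo
oooo---------oooo-----
----ooooooooo----ooooo
oooo---------oooo-----  (repeats iteration 2; period 2)
iteration 5: ----ooooooooo----ooooo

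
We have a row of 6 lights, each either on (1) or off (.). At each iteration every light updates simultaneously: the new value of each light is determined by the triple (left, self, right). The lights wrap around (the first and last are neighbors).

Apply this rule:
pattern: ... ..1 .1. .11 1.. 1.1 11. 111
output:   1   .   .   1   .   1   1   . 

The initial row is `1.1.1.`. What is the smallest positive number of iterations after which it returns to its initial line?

iteration 1: .1.1.1
iteration 2: 1.1.1.

2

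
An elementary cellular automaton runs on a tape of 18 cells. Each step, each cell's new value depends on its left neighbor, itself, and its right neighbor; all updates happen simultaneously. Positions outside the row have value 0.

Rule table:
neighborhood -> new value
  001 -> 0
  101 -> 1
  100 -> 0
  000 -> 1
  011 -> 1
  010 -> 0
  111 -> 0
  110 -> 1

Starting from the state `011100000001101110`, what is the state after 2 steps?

001011000111001100

step 1: 010101111101111010
step 2: 001011000111001100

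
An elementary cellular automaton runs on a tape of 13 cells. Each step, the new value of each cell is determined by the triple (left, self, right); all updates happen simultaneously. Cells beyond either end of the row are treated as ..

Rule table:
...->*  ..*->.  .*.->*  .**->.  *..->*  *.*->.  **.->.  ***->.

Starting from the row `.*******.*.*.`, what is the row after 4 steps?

.........*.**
********.*...
.........****
********.....

********.....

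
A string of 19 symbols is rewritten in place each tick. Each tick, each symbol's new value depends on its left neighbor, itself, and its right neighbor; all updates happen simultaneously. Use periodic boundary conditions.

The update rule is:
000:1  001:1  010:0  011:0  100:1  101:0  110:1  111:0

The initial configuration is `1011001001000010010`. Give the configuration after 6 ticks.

0001110110111101100
1110010010000100111
0011101101111011000
1100100100001001111
0111011011110110000
1001001000010011111

1001001000010011111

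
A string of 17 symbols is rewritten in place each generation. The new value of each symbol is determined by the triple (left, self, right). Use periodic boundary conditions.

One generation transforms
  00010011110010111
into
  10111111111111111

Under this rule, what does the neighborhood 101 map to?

1

At position 13 the neighborhood is 101; the next row has 1 there.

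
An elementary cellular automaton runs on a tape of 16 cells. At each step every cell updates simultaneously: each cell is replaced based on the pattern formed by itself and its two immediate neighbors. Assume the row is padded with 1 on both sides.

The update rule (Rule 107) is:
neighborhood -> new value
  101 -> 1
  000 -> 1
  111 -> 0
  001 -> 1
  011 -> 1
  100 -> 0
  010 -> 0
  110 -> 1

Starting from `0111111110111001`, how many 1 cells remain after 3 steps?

11

1100000011101011
0101111110110110
1011000011111111
count of 1: 11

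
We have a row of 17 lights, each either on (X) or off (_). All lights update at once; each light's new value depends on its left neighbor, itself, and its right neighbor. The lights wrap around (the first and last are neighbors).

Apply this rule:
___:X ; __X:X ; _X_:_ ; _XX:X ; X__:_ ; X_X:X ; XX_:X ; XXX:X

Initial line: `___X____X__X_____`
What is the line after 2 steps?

XXX_XXXX_X__XXXXX

XXX__XXX__X__XXXX
XXX_XXXX_X__XXXXX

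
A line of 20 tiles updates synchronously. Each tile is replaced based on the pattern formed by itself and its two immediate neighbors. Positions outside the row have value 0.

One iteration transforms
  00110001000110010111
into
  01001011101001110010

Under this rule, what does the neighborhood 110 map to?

At position 3 the neighborhood is 110; the next row has 0 there.

0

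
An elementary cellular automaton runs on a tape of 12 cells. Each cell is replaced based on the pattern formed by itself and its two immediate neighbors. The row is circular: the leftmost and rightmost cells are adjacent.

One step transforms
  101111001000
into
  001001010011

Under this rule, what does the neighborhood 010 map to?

0

At position 0 the neighborhood is 010; the next row has 0 there.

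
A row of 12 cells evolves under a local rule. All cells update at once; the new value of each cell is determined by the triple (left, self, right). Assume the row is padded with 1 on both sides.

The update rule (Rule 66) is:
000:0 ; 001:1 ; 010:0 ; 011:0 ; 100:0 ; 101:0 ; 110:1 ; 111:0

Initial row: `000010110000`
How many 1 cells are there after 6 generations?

3

000100010001
001000100010
010001000100
000010001001
000100010010
001000100100
count of 1: 3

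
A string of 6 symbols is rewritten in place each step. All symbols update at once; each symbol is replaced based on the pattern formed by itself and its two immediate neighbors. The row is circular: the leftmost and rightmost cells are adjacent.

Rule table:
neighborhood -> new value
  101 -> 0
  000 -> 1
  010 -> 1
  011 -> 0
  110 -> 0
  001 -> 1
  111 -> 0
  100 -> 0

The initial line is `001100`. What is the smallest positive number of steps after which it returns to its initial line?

110001
000110
111000
000011
011100
100001
001110
110000
000111
011000
100011
001100

12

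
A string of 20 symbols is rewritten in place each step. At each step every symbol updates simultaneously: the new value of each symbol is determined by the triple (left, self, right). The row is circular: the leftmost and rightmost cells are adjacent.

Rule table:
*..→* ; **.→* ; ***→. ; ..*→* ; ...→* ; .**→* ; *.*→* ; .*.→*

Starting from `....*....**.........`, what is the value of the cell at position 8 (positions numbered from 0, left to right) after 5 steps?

********************
....................
********************  (repeats step 1; period 2)
step 5: ********************
position 8 holds *

*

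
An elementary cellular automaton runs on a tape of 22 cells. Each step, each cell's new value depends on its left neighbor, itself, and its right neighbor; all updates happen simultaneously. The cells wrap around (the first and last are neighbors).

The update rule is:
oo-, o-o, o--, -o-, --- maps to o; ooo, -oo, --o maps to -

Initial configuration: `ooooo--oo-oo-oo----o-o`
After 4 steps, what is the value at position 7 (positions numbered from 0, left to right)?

----oo--oo-oo-oooo-oo-
ooo--oo--oo-oo---oo-oo
--oo--oo--oo-ooo--oo--
o--oo--oo--oo--oo--ooo
position 7 holds o

o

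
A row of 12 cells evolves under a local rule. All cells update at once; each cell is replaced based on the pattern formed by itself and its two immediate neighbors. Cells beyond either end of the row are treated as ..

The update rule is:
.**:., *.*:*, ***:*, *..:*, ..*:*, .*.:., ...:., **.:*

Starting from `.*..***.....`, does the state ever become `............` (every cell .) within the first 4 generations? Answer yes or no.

no

*.**.***....
.*.**.***...
*.*.**.***..
.*.*.**.***.
generation 4 is .*.*.**.***., still not uniform .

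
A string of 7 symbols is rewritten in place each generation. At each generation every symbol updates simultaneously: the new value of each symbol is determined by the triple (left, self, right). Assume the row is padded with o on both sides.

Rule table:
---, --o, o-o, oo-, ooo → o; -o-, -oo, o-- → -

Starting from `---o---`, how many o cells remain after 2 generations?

-oo--oo
o-o-o-o
count of o: 4

4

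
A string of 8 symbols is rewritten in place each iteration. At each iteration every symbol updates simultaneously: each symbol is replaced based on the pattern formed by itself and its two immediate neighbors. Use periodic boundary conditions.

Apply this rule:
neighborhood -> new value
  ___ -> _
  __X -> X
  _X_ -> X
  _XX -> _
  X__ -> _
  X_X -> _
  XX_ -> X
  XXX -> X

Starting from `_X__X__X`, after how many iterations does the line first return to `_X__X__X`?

2

_X_XX_XX
_X__X__X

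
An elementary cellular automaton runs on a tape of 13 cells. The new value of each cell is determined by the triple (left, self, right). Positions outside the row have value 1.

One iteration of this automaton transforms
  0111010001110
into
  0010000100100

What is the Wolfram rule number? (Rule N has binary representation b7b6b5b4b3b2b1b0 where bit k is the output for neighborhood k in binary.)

position 2: 111 → 1  (bit 7 = 1)
position 3: 110 → 0  (bit 6 = 0)
position 0: 101 → 0  (bit 5 = 0)
position 6: 100 → 0  (bit 4 = 0)
position 1: 011 → 0  (bit 3 = 0)
position 5: 010 → 0  (bit 2 = 0)
position 8: 001 → 0  (bit 1 = 0)
position 7: 000 → 1  (bit 0 = 1)
bits b7..b0 = 10000001 = 129

129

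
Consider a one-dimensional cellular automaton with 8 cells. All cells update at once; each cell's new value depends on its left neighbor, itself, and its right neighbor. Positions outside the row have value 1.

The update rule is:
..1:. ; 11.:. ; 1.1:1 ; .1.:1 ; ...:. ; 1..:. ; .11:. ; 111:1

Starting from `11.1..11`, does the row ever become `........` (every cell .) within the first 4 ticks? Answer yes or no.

no

1.11...1
.1......
11......
1.......
tick 4 is 1......., still not uniform .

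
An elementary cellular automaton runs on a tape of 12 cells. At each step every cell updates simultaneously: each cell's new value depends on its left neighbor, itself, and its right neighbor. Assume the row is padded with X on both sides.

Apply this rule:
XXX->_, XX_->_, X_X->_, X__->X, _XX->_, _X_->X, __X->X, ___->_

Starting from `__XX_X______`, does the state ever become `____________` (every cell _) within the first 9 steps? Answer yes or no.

XX___XX____X
__X_X__X__X_
XXX_XXXXXXX_
____________
all cells are _ at step 4

yes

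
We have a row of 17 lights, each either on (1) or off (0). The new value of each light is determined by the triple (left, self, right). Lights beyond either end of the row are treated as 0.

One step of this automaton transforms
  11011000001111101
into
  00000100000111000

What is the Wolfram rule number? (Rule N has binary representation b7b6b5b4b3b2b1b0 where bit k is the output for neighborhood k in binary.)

position 11: 111 → 1  (bit 7 = 1)
position 1: 110 → 0  (bit 6 = 0)
position 2: 101 → 0  (bit 5 = 0)
position 5: 100 → 1  (bit 4 = 1)
position 0: 011 → 0  (bit 3 = 0)
position 16: 010 → 0  (bit 2 = 0)
position 9: 001 → 0  (bit 1 = 0)
position 6: 000 → 0  (bit 0 = 0)
bits b7..b0 = 10010000 = 144

144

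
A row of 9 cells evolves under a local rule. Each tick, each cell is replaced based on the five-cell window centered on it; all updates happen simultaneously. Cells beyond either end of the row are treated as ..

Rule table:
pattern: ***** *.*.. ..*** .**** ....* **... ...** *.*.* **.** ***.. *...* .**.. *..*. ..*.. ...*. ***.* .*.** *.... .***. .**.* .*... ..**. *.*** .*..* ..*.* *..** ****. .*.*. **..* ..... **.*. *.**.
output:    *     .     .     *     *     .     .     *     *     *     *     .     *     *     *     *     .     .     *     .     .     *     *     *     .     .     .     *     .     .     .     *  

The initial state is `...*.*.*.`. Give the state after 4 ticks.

.**.***..
.*.****..
*..**.*..
**.*.....

**.*.....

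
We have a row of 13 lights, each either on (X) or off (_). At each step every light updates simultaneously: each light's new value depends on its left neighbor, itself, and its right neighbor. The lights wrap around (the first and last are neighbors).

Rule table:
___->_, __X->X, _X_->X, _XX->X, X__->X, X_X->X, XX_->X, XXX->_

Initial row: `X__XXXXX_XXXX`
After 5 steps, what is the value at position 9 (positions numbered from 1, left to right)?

_

XXXX___XXX___
X__XX_XX_XX_X
XXXXXXXXXXXXX
_____________
_____________
position 9 holds _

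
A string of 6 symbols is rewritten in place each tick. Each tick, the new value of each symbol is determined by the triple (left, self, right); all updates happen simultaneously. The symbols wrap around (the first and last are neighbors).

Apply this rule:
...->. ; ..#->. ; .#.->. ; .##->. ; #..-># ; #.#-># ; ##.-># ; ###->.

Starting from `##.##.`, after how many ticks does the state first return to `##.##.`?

tick 1: .##.##
tick 2: #.##.#
tick 3: ##.##.

3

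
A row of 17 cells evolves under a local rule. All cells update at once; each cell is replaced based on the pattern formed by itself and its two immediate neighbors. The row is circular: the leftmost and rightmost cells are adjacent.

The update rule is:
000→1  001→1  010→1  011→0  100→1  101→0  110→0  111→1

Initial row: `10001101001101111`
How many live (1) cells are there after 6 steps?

12

step 1: 01110001110000111
step 2: 00101110101111010
step 3: 11100100100110011
step 4: 11011111111001101
step 5: 10001111110110000
step 6: 11110111100001111
count of 1: 12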